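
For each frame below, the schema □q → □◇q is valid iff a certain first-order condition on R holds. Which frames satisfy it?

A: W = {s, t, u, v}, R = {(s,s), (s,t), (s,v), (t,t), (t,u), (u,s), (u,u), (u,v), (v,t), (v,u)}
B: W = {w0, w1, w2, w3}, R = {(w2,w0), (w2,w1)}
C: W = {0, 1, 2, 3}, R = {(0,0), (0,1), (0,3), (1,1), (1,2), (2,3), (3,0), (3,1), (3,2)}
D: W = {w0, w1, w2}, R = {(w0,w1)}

A

The schema corresponds to a generalized confluence (Geach) condition: ∀x ∀z (xRz → ∃w (xRw ∧ zRw)).
A: ✓.
B: fails — w2Rw0 but no w with w2Rw and w0Rw.
C: fails — 1R2 but no w with 1Rw and 2Rw.
D: fails — w0Rw1 but no w with w0Rw and w1Rw.
Valid on: A.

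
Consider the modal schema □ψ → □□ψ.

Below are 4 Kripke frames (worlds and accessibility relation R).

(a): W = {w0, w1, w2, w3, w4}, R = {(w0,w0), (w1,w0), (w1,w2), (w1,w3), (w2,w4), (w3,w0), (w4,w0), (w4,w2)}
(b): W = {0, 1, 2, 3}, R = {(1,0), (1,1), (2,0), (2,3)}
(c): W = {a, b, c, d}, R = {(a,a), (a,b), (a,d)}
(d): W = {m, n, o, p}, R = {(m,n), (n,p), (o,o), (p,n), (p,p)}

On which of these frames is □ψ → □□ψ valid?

This is the axiom for transitivity; its first-order frame correspondent is ∀x ∀y ∀z (Rxy ∧ Ryz → Rxz).
(a): fails — Rw1w2 and Rw2w4 but not Rw1w4.
(b): holds.
(c): holds.
(d): fails — Rnp and Rpn but not Rnn.
Valid on: (b), (c).

(b), (c)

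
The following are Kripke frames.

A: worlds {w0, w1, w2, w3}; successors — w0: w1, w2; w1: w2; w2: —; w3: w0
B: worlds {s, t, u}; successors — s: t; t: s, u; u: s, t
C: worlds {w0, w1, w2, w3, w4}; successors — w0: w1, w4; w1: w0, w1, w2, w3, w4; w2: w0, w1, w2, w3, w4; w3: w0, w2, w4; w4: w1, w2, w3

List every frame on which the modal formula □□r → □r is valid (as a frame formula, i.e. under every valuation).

C

The schema corresponds to density: ∀x ∀y (Rxy → ∃z (Rxz ∧ Rzy)).
A: fails — Rw1w2 but no z with Rw1z and Rzw2.
B: fails — Rtu but no z with Rtz and Rzu.
C: satisfies the condition.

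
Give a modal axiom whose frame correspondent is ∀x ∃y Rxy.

□r → ◇r

This is seriality; the standard corresponding axiom is D: □r → ◇r.
Suppose □r→◇r is valid. At any x set V(r)=W. Then □r at x, so ◇r at x, so x has a successor.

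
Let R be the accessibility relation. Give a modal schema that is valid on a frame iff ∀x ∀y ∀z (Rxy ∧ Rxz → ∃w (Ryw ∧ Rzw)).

The condition is convergence. The .2 schema ◇□r → □◇r defines it.
Suppose ◇□r→□◇r is valid. Take Rxy, Rxz and set V(r)={w : Ryw}. Then □r at y so ◇□r at x, so □◇r at x, so ◇r at z, giving w with Rzw and Ryw.

◇□r → □◇r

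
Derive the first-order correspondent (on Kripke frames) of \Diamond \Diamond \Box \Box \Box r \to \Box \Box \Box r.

This is a Sahlqvist (Geach-type) schema ◇^2□^3r → □^3◇^0r.
Minimal-valuation argument: fix x; take any y with xR^2y and any z with xR^3z. Set V(r) to the set of worlds R-reachable from y in exactly 3 steps. Then □^3r holds at y, so the antecedent holds at x; validity forces ◇^0r at z, giving a w with zR^0w and yR^3w.
First-order correspondent: \forall x \forall y \forall z ((x R^2 y \wedge x R^3 z) \to \exists w (y R^3 w \wedge z = w)).

\forall x \forall y \forall z ((x R^2 y \wedge x R^3 z) \to \exists w (y R^3 w \wedge z = w))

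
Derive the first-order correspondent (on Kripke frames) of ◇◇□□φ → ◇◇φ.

∀x ∀y (xR²y → ∃w (yR²w ∧ xR²w))

This is a Sahlqvist (Geach-type) schema ◇^2□^2φ → □^0◇^2φ.
First-order correspondent: ∀x ∀y (xR²y → ∃w (yR²w ∧ xR²w)).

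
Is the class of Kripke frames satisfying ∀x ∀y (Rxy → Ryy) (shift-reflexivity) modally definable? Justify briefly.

Definable; □(□q → q) defines it

This is a Sahlqvist condition; the T□ axiom □(□q → q) defines it.
Suppose □(□q→q) is valid. Take Rxy and set V(q)={w : Ryw}. Then at y, □q holds; since □(□q→q) at x, □q→q at y, so q at y, i.e. Ryy.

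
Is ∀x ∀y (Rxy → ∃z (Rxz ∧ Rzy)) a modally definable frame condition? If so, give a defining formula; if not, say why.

Yes — defined by □□p → □p

Yes: it is density, defined by the C4 schema □□p → □p.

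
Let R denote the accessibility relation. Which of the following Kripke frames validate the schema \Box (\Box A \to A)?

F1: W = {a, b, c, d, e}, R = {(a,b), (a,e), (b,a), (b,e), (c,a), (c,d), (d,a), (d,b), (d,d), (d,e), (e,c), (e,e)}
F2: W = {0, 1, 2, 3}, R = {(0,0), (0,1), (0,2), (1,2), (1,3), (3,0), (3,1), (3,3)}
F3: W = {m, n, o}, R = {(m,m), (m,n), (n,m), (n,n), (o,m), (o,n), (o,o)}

The schema corresponds to shift-reflexivity: \forall x \forall y (Rxy \to Ryy).
F1: fails — Rab but not Rbb.
F2: fails — R02 but not R22.
F3: holds.
Valid on: F3.

F3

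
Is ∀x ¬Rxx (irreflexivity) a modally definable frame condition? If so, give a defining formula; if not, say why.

Modal frame validity is preserved under surjective bounded morphisms.
The 4-cycle (worlds a,b,c,d with a→b→c→d→a) is irreflexive, and the map sending every world to a single reflexive point • is a surjective bounded morphism (forth: every edge maps to (•,•); back: every world has a successor). So any modal formula valid on the 4-cycle is also valid on the reflexive point, which is not irreflexive.
Hence irreflexivity is not modally definable.

Not definable by any modal formula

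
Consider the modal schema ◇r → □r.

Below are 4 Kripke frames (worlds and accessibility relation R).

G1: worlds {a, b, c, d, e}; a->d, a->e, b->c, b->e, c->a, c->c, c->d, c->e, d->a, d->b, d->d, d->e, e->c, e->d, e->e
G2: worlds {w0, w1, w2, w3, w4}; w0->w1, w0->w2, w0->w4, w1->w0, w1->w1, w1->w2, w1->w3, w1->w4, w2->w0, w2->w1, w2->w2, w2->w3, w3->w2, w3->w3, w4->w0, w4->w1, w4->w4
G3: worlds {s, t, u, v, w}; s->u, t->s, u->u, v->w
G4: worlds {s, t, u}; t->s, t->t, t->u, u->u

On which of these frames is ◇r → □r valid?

G3

The schema corresponds to partial functionality: ∀x ∀y ∀z (Rxy ∧ Rxz → y = z).
G1: fails — a sees both d and e.
G2: fails — w0 sees both w1 and w2.
G3: ✓.
G4: fails — t sees both s and t.
Valid on: G3.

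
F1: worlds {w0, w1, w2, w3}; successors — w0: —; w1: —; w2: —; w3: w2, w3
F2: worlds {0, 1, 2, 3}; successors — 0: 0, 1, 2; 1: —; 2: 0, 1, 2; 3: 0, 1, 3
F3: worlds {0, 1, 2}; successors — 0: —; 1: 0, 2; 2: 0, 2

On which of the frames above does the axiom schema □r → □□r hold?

F1, F3

The schema corresponds to transitivity: ∀x ∀y ∀z (Rxy ∧ Ryz → Rxz).
F1: condition met.
F2: fails — R30 and R02 but not R32.
F3: condition met.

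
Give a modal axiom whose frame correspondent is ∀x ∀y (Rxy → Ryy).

□(□s → s)

This is shift-reflexivity; the standard corresponding axiom is T□: □(□s → s).
Suppose □(□s→s) is valid. Take Rxy and set V(s)={w : Ryw}. Then at y, □s holds; since □(□s→s) at x, □s→s at y, so s at y, i.e. Ryy.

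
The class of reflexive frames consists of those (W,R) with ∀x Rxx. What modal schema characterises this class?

The condition is reflexivity. The T schema □r → r defines it.
Suppose □r→r is valid. At any x set V(r)={w : Rxw}. Then □r holds at x, so r holds at x, i.e. Rxx.

□r → r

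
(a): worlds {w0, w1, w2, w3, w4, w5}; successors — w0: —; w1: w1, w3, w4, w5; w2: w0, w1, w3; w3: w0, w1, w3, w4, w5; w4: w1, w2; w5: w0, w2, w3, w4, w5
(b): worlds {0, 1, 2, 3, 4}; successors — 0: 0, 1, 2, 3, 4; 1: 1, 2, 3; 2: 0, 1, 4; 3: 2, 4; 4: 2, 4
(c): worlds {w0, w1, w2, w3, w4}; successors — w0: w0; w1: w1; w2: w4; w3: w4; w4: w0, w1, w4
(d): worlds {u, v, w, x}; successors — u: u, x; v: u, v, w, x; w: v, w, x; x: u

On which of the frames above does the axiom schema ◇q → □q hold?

none

This is the axiom for partial functionality; its first-order frame correspondent is ∀x ∀y ∀z (Rxy ∧ Rxz → y = z).
(a): fails — w1 sees both w1 and w3.
(b): fails — 0 sees both 0 and 1.
(c): fails — w4 sees both w0 and w1.
(d): fails — u sees both u and x.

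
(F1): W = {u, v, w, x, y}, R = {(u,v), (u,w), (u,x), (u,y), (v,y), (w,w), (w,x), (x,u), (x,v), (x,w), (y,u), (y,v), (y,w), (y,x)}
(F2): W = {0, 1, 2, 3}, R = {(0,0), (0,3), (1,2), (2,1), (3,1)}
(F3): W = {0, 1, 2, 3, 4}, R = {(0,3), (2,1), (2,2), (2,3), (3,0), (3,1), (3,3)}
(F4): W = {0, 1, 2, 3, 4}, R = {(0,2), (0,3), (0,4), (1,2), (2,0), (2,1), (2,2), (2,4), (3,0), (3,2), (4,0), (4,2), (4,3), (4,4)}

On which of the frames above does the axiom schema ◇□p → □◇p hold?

This is the axiom for convergence; its first-order frame correspondent is ∀x ∀y ∀z (Rxy ∧ Rxz → ∃w (Ryw ∧ Rzw)).
(F1): fails — Ruv and Ruw but v and w have no common successor.
(F2): fails — R00 and R03 but 0 and 3 have no common successor.
(F3): fails — R23 and R21 but 3 and 1 have no common successor.
(F4): condition met.
Valid on: (F4).

(F4)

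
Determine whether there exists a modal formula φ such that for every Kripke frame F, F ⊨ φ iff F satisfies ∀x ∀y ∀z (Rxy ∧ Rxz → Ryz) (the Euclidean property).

Yes, by ◇r → □◇r

This is a Sahlqvist condition; the 5 axiom ◇r → □◇r defines it.
Suppose ◇r→□◇r is valid. Take Rxy, Rxz and set V(r)={y}. Then ◇r at x, so □◇r at x, so ◇r at z, so some w with Rzw has r; w=y, i.e. Rzy. By symmetry of the argument, Ryz.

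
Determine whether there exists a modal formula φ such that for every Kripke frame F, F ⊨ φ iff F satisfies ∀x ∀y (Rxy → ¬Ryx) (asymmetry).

Not modally definable

If a class were modally definable it would be closed under surjective bounded morphisms (Goldblatt–Thomason).
The 5-cycle (worlds 0,1,2,3,4 with 0→1→2→3→4→0) is asymmetric. Mapping every world to a single reflexive point • is a surjective bounded morphism, and the reflexive point is not asymmetric (R•• but asymmetry requires ¬R••).
So no modal formula (or set of formulas) defines exactly the asymmetric frames.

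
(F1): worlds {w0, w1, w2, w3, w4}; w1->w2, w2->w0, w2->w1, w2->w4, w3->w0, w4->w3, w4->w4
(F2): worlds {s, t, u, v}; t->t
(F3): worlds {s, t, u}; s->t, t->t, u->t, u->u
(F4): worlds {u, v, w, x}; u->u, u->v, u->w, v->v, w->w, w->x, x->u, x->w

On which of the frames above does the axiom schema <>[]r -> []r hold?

(F2)

This is the axiom for the Euclidean property; its first-order frame correspondent is forall x forall y forall z (Rxy & Rxz -> Ryz).
(F1): fails — Rw1w2 and Rw1w2 but not Rw2w2.
(F2): ✓.
(F3): fails — Rut and Ruu but not Rtu.
(F4): fails — Ruv and Ruw but not Rvw.
Valid on: (F2).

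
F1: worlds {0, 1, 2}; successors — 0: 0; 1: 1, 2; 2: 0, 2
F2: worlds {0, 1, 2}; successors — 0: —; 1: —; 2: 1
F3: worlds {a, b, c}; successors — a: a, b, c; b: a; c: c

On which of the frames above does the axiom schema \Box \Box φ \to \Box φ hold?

F1, F3

This is the axiom for density; its first-order frame correspondent is \forall x \forall y (Rxy \to \exists z (Rxz \wedge Rzy)).
F1: satisfies the condition.
F2: fails — R21 but no z with R2z and Rz1.
F3: satisfies the condition.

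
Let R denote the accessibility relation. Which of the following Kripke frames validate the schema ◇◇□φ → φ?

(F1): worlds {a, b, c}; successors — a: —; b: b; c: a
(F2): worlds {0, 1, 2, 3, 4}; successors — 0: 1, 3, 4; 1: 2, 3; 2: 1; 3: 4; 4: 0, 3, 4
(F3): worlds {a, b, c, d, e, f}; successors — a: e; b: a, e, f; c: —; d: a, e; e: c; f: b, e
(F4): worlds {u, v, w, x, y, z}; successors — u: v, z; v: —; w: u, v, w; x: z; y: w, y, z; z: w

Frame correspondent (Sahlqvist): ∀x ∀y (xR²y → ∃w (yRw ∧ x = w)) — i.e. a generalized confluence (Geach) condition.
(F1): condition met.
(F2): fails — 0R²0 but no w with 0Rw and 0=w.
(F3): fails — aR²c but no w with cRw and a=w.
(F4): fails — wR²u but no t with uRt and w=t.

(F1)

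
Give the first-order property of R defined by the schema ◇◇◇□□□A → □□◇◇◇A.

This is a Sahlqvist (Geach-type) schema ◇^3□^3A → □^2◇^3A.
Minimal-valuation argument: fix x; take any y with xR^3y and any z with xR^2z. Set V(A) to the set of worlds R-reachable from y in exactly 3 steps. Then □^3A holds at y, so the antecedent holds at x; validity forces ◇^3A at z, giving a w with zR^3w and yR^3w.
First-order correspondent: ∀x ∀y ∀z ((xR³y ∧ xR²z) → ∃w (yR³w ∧ zR³w)).

∀x ∀y ∀z ((xR³y ∧ xR²z) → ∃w (yR³w ∧ zR³w))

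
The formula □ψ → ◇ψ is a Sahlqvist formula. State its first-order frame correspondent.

This schema is the D axiom.
Its frame correspondent is seriality — ∀x ∃y Rxy.

seriality: ∀x ∃y Rxy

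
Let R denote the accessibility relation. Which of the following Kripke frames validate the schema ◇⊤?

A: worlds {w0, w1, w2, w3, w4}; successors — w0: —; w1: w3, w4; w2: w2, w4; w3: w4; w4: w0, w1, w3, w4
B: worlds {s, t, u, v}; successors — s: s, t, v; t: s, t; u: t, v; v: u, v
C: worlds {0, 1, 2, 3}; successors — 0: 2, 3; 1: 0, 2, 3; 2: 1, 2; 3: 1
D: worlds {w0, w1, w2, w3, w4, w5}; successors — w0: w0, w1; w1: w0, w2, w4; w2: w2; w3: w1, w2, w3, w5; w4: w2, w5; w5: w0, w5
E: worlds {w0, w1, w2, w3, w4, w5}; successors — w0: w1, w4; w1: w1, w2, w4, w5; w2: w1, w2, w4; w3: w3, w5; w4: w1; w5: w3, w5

B, C, D, E

This is the axiom for seriality; its first-order frame correspondent is ∀x ∃y Rxy.
A: fails — world w0 has no successor.
B: holds.
C: holds.
D: holds.
E: holds.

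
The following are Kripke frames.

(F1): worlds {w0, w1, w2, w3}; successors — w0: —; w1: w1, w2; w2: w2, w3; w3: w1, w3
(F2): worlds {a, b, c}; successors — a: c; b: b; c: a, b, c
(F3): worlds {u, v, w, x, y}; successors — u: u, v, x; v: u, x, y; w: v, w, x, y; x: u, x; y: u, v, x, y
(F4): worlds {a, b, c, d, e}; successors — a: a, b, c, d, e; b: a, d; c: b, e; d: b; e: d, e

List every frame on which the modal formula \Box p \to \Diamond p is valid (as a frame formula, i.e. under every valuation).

(F2), (F3), (F4)

Frame correspondent (Sahlqvist): \forall x \exists y Rxy — i.e. seriality.
(F1): fails — world w0 has no successor.
(F2): condition met.
(F3): condition met.
(F4): condition met.
Valid on: (F2), (F3), (F4).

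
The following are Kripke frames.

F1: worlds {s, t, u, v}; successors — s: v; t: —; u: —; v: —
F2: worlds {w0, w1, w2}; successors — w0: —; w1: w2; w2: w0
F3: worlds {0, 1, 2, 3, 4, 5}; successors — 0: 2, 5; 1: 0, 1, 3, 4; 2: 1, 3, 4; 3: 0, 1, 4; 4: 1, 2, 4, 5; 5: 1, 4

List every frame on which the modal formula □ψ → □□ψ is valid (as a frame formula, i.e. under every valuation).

F1

The schema corresponds to transitivity: ∀x ∀y ∀z (Rxy ∧ Ryz → Rxz).
F1: satisfies the condition.
F2: fails — Rw1w2 and Rw2w0 but not Rw1w0.
F3: fails — R10 and R02 but not R12.
Valid on: F1.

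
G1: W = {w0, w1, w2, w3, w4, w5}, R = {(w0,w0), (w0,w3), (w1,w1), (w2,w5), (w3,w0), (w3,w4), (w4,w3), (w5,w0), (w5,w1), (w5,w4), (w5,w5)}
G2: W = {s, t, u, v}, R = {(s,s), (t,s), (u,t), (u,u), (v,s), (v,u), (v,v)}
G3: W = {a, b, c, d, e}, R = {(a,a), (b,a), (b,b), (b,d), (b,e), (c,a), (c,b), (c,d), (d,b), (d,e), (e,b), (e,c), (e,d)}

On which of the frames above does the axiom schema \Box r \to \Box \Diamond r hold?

Frame correspondent (Sahlqvist): \forall x \forall z (xRz \to \exists w (xRw \wedge zRw)) — i.e. a generalized confluence (Geach) condition.
G1: fails — w3Rw4 but no w with w3Rw and w4Rw.
G2: fails — uRt but no w with uRw and tRw.
G3: holds.
Valid on: G3.

G3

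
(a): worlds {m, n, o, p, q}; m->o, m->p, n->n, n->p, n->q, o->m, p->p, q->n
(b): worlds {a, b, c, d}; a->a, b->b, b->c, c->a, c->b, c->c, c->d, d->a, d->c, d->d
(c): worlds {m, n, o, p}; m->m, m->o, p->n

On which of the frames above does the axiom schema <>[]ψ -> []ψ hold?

Frame correspondent (Sahlqvist): forall x forall y forall z (Rxy & Rxz -> Ryz) — i.e. the Euclidean property.
(a): fails — Rmo and Rmo but not Roo.
(b): fails — Rcd and Rcb but not Rdb.
(c): fails — Rmo and Rmo but not Roo.
Valid on no frame.

none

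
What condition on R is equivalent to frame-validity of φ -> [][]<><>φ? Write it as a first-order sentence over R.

This is a Sahlqvist (Geach-type) schema ◇^0□^0φ → □^2◇^2φ.
First-order correspondent: forall x forall z (x R^2 z -> exists w (x = w & z R^2 w)).

forall x forall z (x R^2 z -> exists w (x = w & z R^2 w))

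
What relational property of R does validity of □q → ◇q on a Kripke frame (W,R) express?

Suppose □q→◇q is valid. At any x set V(q)=W. Then □q at x, so ◇q at x, so x has a successor.
Conversely, any frame satisfying ∀x ∃y Rxy validates the schema.
Frame condition: ∀x ∃y Rxy.

Seriality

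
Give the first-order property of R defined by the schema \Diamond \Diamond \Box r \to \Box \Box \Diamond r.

This is a Sahlqvist (Geach-type) schema ◇^2□^1r → □^2◇^1r.
Minimal-valuation argument: fix x; take any y with xR^2y and any z with xR^2z. Set V(r) to the set of worlds R-reachable from y in exactly 1 step. Then □^1r holds at y, so the antecedent holds at x; validity forces ◇^1r at z, giving a w with zR^1w and yR^1w.
First-order correspondent: \forall x \forall y \forall z ((x R^2 y \wedge x R^2 z) \to \exists w (yRw \wedge zRw)).

\forall x \forall y \forall z ((x R^2 y \wedge x R^2 z) \to \exists w (yRw \wedge zRw))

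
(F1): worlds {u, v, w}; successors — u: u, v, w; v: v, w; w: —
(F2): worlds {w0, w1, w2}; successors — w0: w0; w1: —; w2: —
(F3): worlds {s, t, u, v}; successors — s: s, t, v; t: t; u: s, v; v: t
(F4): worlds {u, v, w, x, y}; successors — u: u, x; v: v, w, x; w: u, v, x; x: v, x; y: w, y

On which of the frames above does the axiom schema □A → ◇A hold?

The schema corresponds to seriality: ∀x ∃y Rxy.
(F1): fails — world w has no successor.
(F2): fails — world w1 has no successor.
(F3): ✓.
(F4): ✓.

(F3), (F4)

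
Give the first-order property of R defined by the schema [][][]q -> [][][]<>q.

forall x forall z (x R^3 z -> exists w (x R^3 w & zRw))

This is a Sahlqvist (Geach-type) schema ◇^0□^3q → □^3◇^1q.
First-order correspondent: forall x forall z (x R^3 z -> exists w (x R^3 w & zRw)).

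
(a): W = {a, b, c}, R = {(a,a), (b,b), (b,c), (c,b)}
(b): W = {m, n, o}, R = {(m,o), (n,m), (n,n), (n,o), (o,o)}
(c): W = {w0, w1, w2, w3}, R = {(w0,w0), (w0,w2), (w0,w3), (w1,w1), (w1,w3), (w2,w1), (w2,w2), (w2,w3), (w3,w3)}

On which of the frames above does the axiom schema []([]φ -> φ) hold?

The schema corresponds to shift-reflexivity: forall x forall y (Rxy -> Ryy).
(a): fails — Rbc but not Rcc.
(b): fails — Rnm but not Rmm.
(c): condition met.

(c)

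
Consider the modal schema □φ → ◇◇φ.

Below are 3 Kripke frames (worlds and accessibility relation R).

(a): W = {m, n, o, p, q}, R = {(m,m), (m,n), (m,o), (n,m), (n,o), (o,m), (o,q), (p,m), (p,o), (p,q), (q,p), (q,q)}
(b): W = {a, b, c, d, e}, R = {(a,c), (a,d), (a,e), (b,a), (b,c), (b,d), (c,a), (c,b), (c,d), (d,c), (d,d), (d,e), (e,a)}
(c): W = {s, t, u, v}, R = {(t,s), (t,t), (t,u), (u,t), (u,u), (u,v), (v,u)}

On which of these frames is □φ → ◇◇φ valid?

(a)

Frame correspondent (Sahlqvist): ∀x ∃w (xRw ∧ xR²w) — i.e. a generalized confluence (Geach) condition.
(a): satisfies the condition.
(b): fails — at e but no w with eRw and eR²w.
(c): fails — at s but no w with sRw and sR²w.
Valid on: (a).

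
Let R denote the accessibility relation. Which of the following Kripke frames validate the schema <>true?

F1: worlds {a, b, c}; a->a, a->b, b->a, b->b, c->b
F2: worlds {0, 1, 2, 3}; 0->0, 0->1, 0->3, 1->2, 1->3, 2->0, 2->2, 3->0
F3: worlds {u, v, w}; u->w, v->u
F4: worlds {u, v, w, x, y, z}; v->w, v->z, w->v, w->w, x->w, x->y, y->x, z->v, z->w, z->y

The schema corresponds to seriality: forall x exists y Rxy.
F1: ✓.
F2: ✓.
F3: fails — world w has no successor.
F4: fails — world u has no successor.

F1, F2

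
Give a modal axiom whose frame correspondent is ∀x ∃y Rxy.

□s → ◇s

This is seriality; the standard corresponding axiom is D: □s → ◇s.
Suppose □s→◇s is valid. At any x set V(s)=W. Then □s at x, so ◇s at x, so x has a successor.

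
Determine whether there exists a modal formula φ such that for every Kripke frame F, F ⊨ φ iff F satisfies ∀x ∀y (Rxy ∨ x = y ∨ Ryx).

Any modally definable frame class is closed under disjoint unions.
Take 2 disjoint single-world reflexive frames: each is trivially connected, but their disjoint union has 2 worlds with no edge between distinct components, so it is not connected.
Hence connectedness of R is not modally definable.

Not definable by any modal formula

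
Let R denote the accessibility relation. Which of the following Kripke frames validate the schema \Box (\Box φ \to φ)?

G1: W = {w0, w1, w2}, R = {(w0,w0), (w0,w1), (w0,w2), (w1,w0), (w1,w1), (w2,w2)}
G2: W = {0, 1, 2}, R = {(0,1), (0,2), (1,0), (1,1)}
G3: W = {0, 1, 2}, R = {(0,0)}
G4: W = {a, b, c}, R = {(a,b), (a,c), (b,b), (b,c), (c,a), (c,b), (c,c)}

The schema corresponds to shift-reflexivity: \forall x \forall y (Rxy \to Ryy).
G1: satisfies the condition.
G2: fails — R10 but not R00.
G3: satisfies the condition.
G4: fails — Rca but not Raa.
Valid on: G1, G3.

G1, G3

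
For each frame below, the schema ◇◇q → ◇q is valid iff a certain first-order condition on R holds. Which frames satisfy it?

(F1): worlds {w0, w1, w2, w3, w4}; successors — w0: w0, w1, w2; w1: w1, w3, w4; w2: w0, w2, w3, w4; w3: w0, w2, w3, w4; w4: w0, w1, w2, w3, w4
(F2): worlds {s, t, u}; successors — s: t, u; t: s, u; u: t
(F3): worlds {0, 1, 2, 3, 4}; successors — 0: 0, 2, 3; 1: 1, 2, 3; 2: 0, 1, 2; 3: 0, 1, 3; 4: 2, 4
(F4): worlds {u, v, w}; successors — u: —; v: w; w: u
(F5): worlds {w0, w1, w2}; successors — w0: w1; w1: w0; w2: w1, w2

The schema corresponds to transitivity: ∀x ∀y ∀z (Rxy ∧ Ryz → Rxz).
(F1): fails — Rw1w3 and Rw3w0 but not Rw1w0.
(F2): fails — Rut and Rts but not Rus.
(F3): fails — R02 and R21 but not R01.
(F4): fails — Rvw and Rwu but not Rvu.
(F5): fails — Rw0w1 and Rw1w0 but not Rw0w0.
Valid on no frame.

none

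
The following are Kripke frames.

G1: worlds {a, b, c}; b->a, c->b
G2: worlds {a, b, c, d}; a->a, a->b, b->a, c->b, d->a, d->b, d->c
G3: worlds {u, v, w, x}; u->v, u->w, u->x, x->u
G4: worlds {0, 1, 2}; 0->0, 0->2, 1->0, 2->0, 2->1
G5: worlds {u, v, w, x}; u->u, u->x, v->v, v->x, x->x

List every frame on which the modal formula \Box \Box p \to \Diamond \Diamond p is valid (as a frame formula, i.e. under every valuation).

G2, G4

The schema corresponds to a generalized confluence (Geach) condition: \forall x \exists w (x R^2 w \wedge x R^2 w).
G1: fails — at a but no w with aR²w and aR²w.
G2: ✓.
G3: fails — at v but no t with vR²t and vR²t.
G4: ✓.
G5: fails — at w but no t with wR²t and wR²t.
Valid on: G2, G4.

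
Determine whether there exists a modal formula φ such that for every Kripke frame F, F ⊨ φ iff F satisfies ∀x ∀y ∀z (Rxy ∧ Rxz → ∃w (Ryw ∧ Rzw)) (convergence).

Definable; ◇□r → □◇r defines it

This is a Sahlqvist condition; the .2 axiom ◇□r → □◇r defines it.
Suppose ◇□r→□◇r is valid. Take Rxy, Rxz and set V(r)={w : Ryw}. Then □r at y so ◇□r at x, so □◇r at x, so ◇r at z, giving w with Rzw and Ryw.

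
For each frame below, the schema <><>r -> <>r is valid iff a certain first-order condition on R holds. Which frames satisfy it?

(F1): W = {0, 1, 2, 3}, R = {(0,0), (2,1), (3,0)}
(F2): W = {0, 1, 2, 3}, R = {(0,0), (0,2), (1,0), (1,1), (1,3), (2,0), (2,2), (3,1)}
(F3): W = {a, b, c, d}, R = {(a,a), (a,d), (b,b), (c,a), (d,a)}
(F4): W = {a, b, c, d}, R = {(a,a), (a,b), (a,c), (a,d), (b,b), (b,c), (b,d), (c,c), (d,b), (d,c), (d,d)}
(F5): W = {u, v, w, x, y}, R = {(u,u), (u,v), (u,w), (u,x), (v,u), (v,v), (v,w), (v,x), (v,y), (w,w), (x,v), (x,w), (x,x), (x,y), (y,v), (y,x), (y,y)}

The schema corresponds to a generalized confluence (Geach) condition: forall x forall y (x R^2 y -> exists w (y = w & xRw)).
(F1): satisfies the condition.
(F2): fails — 1R²2 but no w with 2=w and 1Rw.
(F3): fails — cR²d but no w with d=w and cRw.
(F4): satisfies the condition.
(F5): fails — uR²y but no t with y=t and uRt.
Valid on: (F1), (F4).

(F1), (F4)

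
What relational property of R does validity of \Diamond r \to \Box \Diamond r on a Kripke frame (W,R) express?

the Euclidean property: \forall x \forall y \forall z (Rxy \wedge Rxz \to Ryz)

Suppose ◇r→□◇r is valid. Take Rxy, Rxz and set V(r)={y}. Then ◇r at x, so □◇r at x, so ◇r at z, so some w with Rzw has r; w=y, i.e. Rzy. By symmetry of the argument, Ryz.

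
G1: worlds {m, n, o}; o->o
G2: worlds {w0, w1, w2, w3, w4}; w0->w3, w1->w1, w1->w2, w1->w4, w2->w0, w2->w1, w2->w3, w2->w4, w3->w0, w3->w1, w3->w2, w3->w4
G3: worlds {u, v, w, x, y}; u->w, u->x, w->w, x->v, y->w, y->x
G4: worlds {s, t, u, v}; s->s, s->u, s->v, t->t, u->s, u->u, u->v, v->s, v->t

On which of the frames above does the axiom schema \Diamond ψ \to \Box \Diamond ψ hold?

This is the axiom for the Euclidean property; its first-order frame correspondent is \forall x \forall y \forall z (Rxy \wedge Rxz \to Ryz).
G1: ✓.
G2: fails — Rw0w3 and Rw0w3 but not Rw3w3.
G3: fails — Ruw and Rux but not Rwx.
G4: fails — Rsv and Rsv but not Rvv.

G1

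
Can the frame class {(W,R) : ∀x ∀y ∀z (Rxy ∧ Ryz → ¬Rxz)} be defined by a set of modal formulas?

If a class were modally definable it would be closed under surjective bounded morphisms (Goldblatt–Thomason).
The 7-cycle (worlds 0,1,2,3,4,5,6 with 0→1→2→3→4→5→6→0) is intransitive. Mapping every world to a single reflexive point • is a surjective bounded morphism; the reflexive point is not intransitive (R••∧R•• but R••).
So the class is not modally definable.

No — not modally definable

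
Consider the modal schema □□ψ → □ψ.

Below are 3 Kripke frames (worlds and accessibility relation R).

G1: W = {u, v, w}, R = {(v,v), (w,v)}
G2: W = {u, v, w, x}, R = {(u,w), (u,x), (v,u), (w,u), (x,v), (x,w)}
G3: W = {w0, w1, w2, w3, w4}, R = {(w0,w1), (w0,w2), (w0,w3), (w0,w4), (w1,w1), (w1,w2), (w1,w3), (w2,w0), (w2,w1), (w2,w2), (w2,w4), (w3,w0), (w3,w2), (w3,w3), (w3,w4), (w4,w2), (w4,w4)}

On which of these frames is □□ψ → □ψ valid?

G1, G3

The schema corresponds to density: ∀x ∀y (Rxy → ∃z (Rxz ∧ Rzy)).
G1: ✓.
G2: fails — Rxw but no z with Rxz and Rzw.
G3: ✓.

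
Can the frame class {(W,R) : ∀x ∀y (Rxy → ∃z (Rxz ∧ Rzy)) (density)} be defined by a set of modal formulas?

Yes — defined by □□q → □q

The condition is density. A defining modal formula is □□q → □q.
Suppose □□q→□q is valid. Take Rxy and set V(q)={w : xR²w}. Then □□q at x, so □q at x, so q at y, i.e. ∃z(Rxz∧Rzy).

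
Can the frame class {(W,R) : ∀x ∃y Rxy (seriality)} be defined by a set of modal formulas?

Yes, by □r → ◇r

This is a Sahlqvist condition; the D axiom □r → ◇r defines it.
Suppose □r→◇r is valid. At any x set V(r)=W. Then □r at x, so ◇r at x, so x has a successor.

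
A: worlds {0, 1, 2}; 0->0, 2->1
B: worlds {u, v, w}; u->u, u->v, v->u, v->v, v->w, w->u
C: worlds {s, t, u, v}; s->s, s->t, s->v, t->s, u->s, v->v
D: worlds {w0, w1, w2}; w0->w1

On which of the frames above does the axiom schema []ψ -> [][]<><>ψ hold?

A, B, D

Frame correspondent (Sahlqvist): forall x forall z (x R^2 z -> exists w (xRw & z R^2 w)) — i.e. a generalized confluence (Geach) condition.
A: holds.
B: holds.
C: fails — tR²v but no w with tRw and vR²w.
D: holds.
Valid on: A, B, D.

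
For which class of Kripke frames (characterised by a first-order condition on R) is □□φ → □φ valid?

Suppose □□φ→□φ is valid. Take Rxy and set V(φ)={w : xR²w}. Then □□φ at x, so □φ at x, so φ at y, i.e. ∃z(Rxz∧Rzy).
Conversely, any frame satisfying ∀x ∀y (Rxy → ∃z (Rxz ∧ Rzy)) validates the schema.
So the correspondent is density.

density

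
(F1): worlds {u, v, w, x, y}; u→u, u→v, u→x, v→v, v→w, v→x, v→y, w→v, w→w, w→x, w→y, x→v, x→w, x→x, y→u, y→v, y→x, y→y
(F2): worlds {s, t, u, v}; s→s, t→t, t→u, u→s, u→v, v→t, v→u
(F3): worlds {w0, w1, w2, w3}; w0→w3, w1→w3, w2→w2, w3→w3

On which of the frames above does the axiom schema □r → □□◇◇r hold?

The schema corresponds to a generalized confluence (Geach) condition: ∀x ∀z (xR²z → ∃w (xRw ∧ zR²w)).
(F1): holds.
(F2): fails — tR²s but no w with tRw and sR²w.
(F3): holds.
Valid on: (F1), (F3).

(F1), (F3)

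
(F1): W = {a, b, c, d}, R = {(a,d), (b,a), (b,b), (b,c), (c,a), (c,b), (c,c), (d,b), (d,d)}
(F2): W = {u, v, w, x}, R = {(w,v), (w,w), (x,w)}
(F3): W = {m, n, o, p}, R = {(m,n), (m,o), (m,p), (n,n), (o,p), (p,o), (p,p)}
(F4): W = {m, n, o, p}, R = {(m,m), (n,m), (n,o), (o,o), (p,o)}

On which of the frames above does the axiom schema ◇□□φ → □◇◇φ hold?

The schema corresponds to a generalized confluence (Geach) condition: ∀x ∀y ∀z ((xRy ∧ xRz) → ∃w (yR²w ∧ zR²w)).
(F1): ✓.
(F2): fails — wRv, wRv but no t with vR²t and vR²t.
(F3): fails — mRn, mRo but no w with nR²w and oR²w.
(F4): fails — nRm, nRo but no w with mR²w and oR²w.
Valid on: (F1).

(F1)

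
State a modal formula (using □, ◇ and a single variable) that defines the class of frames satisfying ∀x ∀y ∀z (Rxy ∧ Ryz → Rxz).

A defining formula is □q → □□q (the 4 axiom).
Suppose □q→□□q is valid. Take Rxy, Ryz and set V(q)={w : Rxw}. Then □q at x, so □□q at x, so □q at y, so q at z, i.e. Rxz.

□q → □□q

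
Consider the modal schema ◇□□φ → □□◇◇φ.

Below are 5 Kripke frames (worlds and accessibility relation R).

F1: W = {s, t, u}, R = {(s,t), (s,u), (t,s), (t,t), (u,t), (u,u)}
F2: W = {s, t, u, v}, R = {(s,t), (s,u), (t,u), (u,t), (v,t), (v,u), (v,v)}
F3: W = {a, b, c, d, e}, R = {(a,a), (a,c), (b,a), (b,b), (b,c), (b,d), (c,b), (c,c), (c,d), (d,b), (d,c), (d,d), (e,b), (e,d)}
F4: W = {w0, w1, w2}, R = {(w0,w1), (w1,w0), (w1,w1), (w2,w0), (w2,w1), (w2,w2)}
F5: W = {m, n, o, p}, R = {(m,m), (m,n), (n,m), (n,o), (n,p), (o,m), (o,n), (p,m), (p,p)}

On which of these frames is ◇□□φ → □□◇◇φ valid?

F1, F3, F4, F5

Frame correspondent (Sahlqvist): ∀x ∀y ∀z ((xRy ∧ xR²z) → ∃w (yR²w ∧ zR²w)) — i.e. a generalized confluence (Geach) condition.
F1: condition met.
F2: fails — sRt, sR²u but no w with tR²w and uR²w.
F3: condition met.
F4: condition met.
F5: condition met.
Valid on: F1, F3, F4, F5.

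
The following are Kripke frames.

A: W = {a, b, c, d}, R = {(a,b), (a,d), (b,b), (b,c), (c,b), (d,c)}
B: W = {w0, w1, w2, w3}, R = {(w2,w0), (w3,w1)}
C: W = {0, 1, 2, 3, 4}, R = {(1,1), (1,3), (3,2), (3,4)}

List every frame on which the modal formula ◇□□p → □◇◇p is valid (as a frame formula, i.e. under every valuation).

A

The schema corresponds to a generalized confluence (Geach) condition: ∀x ∀y ∀z ((xRy ∧ xRz) → ∃w (yR²w ∧ zR²w)).
A: satisfies the condition.
B: fails — w2Rw0, w2Rw0 but no w with w0R²w and w0R²w.
C: fails — 1R1, 1R3 but no w with 1R²w and 3R²w.
Valid on: A.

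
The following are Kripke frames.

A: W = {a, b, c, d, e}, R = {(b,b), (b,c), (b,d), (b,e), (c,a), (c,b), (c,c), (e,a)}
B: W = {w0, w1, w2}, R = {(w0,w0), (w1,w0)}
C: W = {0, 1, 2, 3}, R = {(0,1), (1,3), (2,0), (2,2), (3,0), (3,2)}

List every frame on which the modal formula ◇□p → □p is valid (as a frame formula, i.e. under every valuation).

B

This is the axiom for the Euclidean property; its first-order frame correspondent is ∀x ∀y ∀z (Rxy ∧ Rxz → Ryz).
A: fails — Rbc and Rbe but not Rce.
B: condition met.
C: fails — R01 and R01 but not R11.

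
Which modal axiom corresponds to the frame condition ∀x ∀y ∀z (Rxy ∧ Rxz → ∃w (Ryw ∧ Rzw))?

◇□ψ → □◇ψ

This is convergence; the standard corresponding axiom is .2: ◇□ψ → □◇ψ.
Suppose ◇□ψ→□◇ψ is valid. Take Rxy, Rxz and set V(ψ)={w : Ryw}. Then □ψ at y so ◇□ψ at x, so □◇ψ at x, so ◇ψ at z, giving w with Rzw and Ryw.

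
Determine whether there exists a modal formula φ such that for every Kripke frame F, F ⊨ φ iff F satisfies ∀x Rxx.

The condition is reflexivity. A defining modal formula is □p → p.
Suppose □p→p is valid. At any x set V(p)={w : Rxw}. Then □p holds at x, so p holds at x, i.e. Rxx.

Definable; □p → p defines it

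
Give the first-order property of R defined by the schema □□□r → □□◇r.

This is a Sahlqvist (Geach-type) schema ◇^0□^3r → □^2◇^1r.
Minimal-valuation argument: fix x; take any y with xR^0y and any z with xR^2z. Set V(r) to the set of worlds R-reachable from y in exactly 3 steps. Then □^3r holds at y, so the antecedent holds at x; validity forces ◇^1r at z, giving a w with zR^1w and yR^3w.
First-order correspondent: ∀x ∀z (xR²z → ∃w (xR³w ∧ zRw)).

∀x ∀z (xR²z → ∃w (xR³w ∧ zRw))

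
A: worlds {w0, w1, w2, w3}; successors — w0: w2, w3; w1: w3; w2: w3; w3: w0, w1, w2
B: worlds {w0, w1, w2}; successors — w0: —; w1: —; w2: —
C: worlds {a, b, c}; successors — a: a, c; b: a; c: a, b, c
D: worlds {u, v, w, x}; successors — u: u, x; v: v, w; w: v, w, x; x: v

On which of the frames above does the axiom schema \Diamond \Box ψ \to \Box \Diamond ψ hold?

B, C

This is the axiom for convergence; its first-order frame correspondent is \forall x \forall y \forall z (Rxy \wedge Rxz \to \exists w (Ryw \wedge Rzw)).
A: fails — Rw0w2 and Rw0w3 but w2 and w3 have no common successor.
B: holds.
C: holds.
D: fails — Ruu and Rux but u and x have no common successor.
Valid on: B, C.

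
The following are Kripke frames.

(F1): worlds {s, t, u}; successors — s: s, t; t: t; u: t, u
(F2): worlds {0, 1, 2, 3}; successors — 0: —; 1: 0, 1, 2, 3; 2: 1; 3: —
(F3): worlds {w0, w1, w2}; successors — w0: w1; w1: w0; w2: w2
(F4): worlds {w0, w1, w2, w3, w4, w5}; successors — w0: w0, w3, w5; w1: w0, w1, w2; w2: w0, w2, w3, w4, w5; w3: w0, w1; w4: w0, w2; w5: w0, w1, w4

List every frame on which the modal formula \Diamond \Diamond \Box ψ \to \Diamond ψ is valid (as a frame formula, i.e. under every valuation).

(F1), (F3), (F4)

Frame correspondent (Sahlqvist): \forall x \forall y (x R^2 y \to \exists w (yRw \wedge xRw)) — i.e. a generalized confluence (Geach) condition.
(F1): holds.
(F2): fails — 1R²0 but no w with 0Rw and 1Rw.
(F3): holds.
(F4): holds.
Valid on: (F1), (F3), (F4).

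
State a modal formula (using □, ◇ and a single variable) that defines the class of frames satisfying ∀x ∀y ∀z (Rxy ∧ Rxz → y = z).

◇ψ → □ψ

This is partial functionality; the standard corresponding axiom is CD: ◇ψ → □ψ.
Suppose ◇ψ→□ψ is valid. Take Rxy, Rxz and set V(ψ)={y}. Then ◇ψ at x, so □ψ at x, so ψ at z, i.e. z=y.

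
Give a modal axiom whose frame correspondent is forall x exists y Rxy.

□r → ◇r

A defining formula is □r → ◇r (the D axiom).
Suppose □r→◇r is valid. At any x set V(r)=W. Then □r at x, so ◇r at x, so x has a successor.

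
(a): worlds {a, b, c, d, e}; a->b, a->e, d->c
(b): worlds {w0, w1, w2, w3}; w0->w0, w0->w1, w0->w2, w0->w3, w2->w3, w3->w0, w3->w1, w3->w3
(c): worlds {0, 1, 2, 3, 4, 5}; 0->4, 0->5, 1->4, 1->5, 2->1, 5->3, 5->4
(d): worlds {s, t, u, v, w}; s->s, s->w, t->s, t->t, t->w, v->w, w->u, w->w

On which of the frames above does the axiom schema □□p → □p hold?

(b), (d)

The schema corresponds to density: ∀x ∀y (Rxy → ∃z (Rxz ∧ Rzy)).
(a): fails — Rab but no z with Raz and Rzb.
(b): ✓.
(c): fails — R53 but no z with R5z and Rz3.
(d): ✓.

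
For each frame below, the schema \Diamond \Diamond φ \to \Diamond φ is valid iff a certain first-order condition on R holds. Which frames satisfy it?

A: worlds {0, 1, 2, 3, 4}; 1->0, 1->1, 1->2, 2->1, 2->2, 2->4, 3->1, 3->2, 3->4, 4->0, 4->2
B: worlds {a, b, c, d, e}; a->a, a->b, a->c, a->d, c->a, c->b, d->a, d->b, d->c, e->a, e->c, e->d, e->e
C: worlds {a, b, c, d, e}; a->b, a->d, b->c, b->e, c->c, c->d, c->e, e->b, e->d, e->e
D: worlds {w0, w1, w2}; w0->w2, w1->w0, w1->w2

The schema corresponds to transitivity: \forall x \forall y \forall z (Rxy \wedge Ryz \to Rxz).
A: fails — R34 and R40 but not R30.
B: fails — Rea and Rab but not Reb.
C: fails — Rbc and Rcd but not Rbd.
D: condition met.
Valid on: D.

D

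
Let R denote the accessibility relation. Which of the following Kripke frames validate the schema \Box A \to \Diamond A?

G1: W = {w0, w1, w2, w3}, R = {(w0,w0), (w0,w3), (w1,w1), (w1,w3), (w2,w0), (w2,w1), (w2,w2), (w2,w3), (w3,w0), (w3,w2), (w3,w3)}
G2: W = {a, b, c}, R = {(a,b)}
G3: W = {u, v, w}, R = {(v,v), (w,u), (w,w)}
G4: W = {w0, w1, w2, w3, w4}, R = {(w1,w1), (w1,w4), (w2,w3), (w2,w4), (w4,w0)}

G1

Frame correspondent (Sahlqvist): \forall x \exists y Rxy — i.e. seriality.
G1: holds.
G2: fails — world b has no successor.
G3: fails — world u has no successor.
G4: fails — world w0 has no successor.
Valid on: G1.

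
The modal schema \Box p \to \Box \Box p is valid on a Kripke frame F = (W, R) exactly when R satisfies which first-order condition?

transitivity: \forall x \forall y \forall z (Rxy \wedge Ryz \to Rxz)

Suppose □p→□□p is valid. Take Rxy, Ryz and set V(p)={w : Rxw}. Then □p at x, so □□p at x, so □p at y, so p at z, i.e. Rxz.
The converse is a direct semantic check.
Frame condition: \forall x \forall y \forall z (Rxy \wedge Ryz \to Rxz).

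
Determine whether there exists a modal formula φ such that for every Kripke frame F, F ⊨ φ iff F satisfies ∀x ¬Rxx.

No — not modally definable

Any modally definable frame class is closed under surjective bounded morphisms.
The 2-cycle (worlds 0,1 with 0→1→0) is irreflexive, and the map sending every world to a single reflexive point • is a surjective bounded morphism (forth: every edge maps to (•,•); back: every world has a successor). So any modal formula valid on the 2-cycle is also valid on the reflexive point, which is not irreflexive.
Hence irreflexivity is not modally definable.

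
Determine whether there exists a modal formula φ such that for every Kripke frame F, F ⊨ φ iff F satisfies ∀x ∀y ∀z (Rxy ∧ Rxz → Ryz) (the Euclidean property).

Yes, by ◇q → □◇q

This is a Sahlqvist condition; the 5 axiom ◇q → □◇q defines it.
Suppose ◇q→□◇q is valid. Take Rxy, Rxz and set V(q)={y}. Then ◇q at x, so □◇q at x, so ◇q at z, so some w with Rzw has q; w=y, i.e. Rzy. By symmetry of the argument, Ryz.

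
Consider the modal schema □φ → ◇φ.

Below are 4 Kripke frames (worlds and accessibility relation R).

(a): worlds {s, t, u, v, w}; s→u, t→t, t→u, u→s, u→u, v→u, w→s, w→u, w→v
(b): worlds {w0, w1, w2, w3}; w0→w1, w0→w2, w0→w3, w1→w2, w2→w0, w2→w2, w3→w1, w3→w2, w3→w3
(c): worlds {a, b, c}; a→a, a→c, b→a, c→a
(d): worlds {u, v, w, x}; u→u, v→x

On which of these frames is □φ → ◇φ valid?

The schema corresponds to seriality: ∀x ∃y Rxy.
(a): ✓.
(b): ✓.
(c): ✓.
(d): fails — world w has no successor.
Valid on: (a), (b), (c).

(a), (b), (c)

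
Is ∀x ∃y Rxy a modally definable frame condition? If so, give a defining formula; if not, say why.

Yes: it is seriality, defined by the D schema □q → ◇q.
Suppose □q→◇q is valid. At any x set V(q)=W. Then □q at x, so ◇q at x, so x has a successor.

Definable; □q → ◇q defines it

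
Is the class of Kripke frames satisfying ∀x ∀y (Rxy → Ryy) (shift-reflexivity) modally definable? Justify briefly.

Definable; □(□p → p) defines it

The condition is shift-reflexivity. A defining modal formula is □(□p → p).
Suppose □(□p→p) is valid. Take Rxy and set V(p)={w : Ryw}. Then at y, □p holds; since □(□p→p) at x, □p→p at y, so p at y, i.e. Ryy.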